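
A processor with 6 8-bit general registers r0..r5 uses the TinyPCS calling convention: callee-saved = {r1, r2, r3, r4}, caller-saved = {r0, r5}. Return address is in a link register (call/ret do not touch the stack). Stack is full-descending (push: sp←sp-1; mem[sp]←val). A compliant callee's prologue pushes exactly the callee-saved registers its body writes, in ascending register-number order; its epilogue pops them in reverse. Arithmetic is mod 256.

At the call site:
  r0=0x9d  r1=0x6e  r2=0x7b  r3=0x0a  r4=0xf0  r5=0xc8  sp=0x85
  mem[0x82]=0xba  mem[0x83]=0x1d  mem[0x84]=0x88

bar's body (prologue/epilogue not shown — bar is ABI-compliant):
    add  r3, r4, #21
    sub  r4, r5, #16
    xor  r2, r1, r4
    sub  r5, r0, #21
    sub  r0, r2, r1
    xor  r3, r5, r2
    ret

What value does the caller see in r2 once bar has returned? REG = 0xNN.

prologue: push r2 → mem[0x84]=0x7b, sp=0x84
prologue: push r3 → mem[0x83]=0x0a, sp=0x83
prologue: push r4 → mem[0x82]=0xf0, sp=0x82
body[0] add  r3, r4, #21 → r3=0x05
body[1] sub  r4, r5, #16 → r4=0xb8
body[2] xor  r2, r1, r4 → r2=0xd6
body[3] sub  r5, r0, #21 → r5=0x88
body[4] sub  r0, r2, r1 → r0=0x68
body[5] xor  r3, r5, r2 → r3=0x5e
epilogue: pop r4=0xf0, sp=0x83
epilogue: pop r3=0x0a, sp=0x84
epilogue: pop r2=0x7b, sp=0x85
r2 is callee-saved → restored

REG = 0x7b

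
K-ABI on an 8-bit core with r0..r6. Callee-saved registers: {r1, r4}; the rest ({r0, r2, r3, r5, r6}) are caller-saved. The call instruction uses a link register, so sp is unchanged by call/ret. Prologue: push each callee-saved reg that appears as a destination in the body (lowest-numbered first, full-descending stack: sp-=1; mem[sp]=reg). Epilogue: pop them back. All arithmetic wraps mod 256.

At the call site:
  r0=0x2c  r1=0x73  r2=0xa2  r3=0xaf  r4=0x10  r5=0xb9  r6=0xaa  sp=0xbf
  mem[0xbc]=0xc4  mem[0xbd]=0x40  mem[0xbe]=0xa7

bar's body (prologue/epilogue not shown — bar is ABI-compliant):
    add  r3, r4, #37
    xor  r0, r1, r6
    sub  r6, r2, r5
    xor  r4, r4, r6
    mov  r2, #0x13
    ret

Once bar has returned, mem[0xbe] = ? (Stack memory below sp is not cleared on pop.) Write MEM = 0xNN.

prologue: push r4 → mem[0xbe]=0x10, sp=0xbe
body[0] add  r3, r4, #37 → r3=0x35
body[1] xor  r0, r1, r6 → r0=0xd9
body[2] sub  r6, r2, r5 → r6=0xe9
body[3] xor  r4, r4, r6 → r4=0xf9
body[4] mov  r2, #0x13 → r2=0x13
epilogue: pop r4=0x10, sp=0xbf
prologue pushed ['r4'] at ['0xbe']

MEM = 0x10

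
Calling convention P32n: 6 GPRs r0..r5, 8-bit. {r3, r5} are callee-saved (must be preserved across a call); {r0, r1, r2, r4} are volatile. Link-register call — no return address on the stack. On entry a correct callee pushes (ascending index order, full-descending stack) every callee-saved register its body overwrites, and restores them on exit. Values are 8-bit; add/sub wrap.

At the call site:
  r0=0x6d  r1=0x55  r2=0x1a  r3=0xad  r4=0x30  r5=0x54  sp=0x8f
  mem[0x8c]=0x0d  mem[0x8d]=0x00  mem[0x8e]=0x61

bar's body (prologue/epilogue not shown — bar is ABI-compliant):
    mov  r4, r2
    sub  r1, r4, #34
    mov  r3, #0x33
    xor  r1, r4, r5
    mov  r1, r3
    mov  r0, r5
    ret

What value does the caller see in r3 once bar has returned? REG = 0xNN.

prologue: push r3 → mem[0x8e]=0xad, sp=0x8e
body[0] mov  r4, r2 → r4=0x1a
body[1] sub  r1, r4, #34 → r1=0xf8
body[2] mov  r3, #0x33 → r3=0x33
body[3] xor  r1, r4, r5 → r1=0x4e
body[4] mov  r1, r3 → r1=0x33
body[5] mov  r0, r5 → r0=0x54
epilogue: pop r3=0xad, sp=0x8f
r3 is callee-saved → restored

REG = 0xad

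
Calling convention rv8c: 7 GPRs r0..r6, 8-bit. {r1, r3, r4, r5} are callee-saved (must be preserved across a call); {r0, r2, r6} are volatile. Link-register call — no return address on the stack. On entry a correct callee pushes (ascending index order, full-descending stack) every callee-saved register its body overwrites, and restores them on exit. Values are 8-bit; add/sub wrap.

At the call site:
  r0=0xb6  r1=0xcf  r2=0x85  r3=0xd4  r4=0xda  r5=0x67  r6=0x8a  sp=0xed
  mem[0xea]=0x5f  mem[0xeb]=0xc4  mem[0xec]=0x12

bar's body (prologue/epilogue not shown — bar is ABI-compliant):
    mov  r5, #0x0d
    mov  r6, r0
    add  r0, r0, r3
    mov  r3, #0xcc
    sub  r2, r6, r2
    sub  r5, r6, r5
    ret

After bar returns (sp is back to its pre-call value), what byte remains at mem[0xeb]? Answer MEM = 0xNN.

MEM = 0x67

prologue: push r3 -> mem[0xec]=0xd4, sp=0xec
prologue: push r5 -> mem[0xeb]=0x67, sp=0xeb
body[0] mov  r5, #0x0d -> r5=0x0d
body[1] mov  r6, r0 -> r6=0xb6
body[2] add  r0, r0, r3 -> r0=0x8a
body[3] mov  r3, #0xcc -> r3=0xcc
body[4] sub  r2, r6, r2 -> r2=0x31
body[5] sub  r5, r6, r5 -> r5=0xa9
epilogue: pop r5=0x67, sp=0xec
epilogue: pop r3=0xd4, sp=0xed
prologue pushed ['r3', 'r5'] at ['0xec', '0xeb']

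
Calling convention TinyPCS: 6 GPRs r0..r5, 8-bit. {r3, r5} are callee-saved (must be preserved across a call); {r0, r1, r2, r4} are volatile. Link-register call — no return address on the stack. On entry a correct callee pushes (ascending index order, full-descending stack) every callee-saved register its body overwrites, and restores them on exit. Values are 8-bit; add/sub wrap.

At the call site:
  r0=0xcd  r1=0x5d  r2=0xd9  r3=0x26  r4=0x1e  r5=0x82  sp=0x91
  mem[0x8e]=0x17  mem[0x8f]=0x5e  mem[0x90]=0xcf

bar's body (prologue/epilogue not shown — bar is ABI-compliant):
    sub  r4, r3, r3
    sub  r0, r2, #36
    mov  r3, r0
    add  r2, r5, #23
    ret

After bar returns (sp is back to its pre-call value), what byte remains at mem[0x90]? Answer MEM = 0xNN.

MEM = 0x26

prologue: push r3 → mem[0x90]=0x26, sp=0x90
body[0] sub  r4, r3, r3 → r4=0x00
body[1] sub  r0, r2, #36 → r0=0xb5
body[2] mov  r3, r0 → r3=0xb5
body[3] add  r2, r5, #23 → r2=0x99
epilogue: pop r3=0x26, sp=0x91
prologue pushed ['r3'] at ['0x90']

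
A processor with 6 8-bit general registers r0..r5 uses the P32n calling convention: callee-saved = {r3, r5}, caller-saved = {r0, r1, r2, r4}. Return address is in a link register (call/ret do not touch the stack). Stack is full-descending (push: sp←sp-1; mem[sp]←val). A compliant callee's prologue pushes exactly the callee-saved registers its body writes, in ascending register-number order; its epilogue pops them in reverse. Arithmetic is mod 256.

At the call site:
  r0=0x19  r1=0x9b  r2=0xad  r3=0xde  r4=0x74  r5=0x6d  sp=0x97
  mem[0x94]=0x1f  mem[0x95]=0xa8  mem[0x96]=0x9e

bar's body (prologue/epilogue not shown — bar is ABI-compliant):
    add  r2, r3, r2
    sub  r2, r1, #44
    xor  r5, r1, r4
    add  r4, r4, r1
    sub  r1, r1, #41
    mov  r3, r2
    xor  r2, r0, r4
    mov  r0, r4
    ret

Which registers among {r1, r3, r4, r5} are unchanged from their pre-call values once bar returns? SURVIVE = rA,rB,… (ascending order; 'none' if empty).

prologue: push r3 → mem[0x96]=0xde, sp=0x96
prologue: push r5 → mem[0x95]=0x6d, sp=0x95
body[0] add  r2, r3, r2 → r2=0x8b
body[1] sub  r2, r1, #44 → r2=0x6f
body[2] xor  r5, r1, r4 → r5=0xef
body[3] add  r4, r4, r1 → r4=0x0f
body[4] sub  r1, r1, #41 → r1=0x72
body[5] mov  r3, r2 → r3=0x6f
body[6] xor  r2, r0, r4 → r2=0x16
body[7] mov  r0, r4 → r0=0x0f
epilogue: pop r5=0x6d, sp=0x96
epilogue: pop r3=0xde, sp=0x97
r1: caller-saved, written=True
r3: callee-saved, written=True
r4: caller-saved, written=True
r5: callee-saved, written=True

SURVIVE = r3,r5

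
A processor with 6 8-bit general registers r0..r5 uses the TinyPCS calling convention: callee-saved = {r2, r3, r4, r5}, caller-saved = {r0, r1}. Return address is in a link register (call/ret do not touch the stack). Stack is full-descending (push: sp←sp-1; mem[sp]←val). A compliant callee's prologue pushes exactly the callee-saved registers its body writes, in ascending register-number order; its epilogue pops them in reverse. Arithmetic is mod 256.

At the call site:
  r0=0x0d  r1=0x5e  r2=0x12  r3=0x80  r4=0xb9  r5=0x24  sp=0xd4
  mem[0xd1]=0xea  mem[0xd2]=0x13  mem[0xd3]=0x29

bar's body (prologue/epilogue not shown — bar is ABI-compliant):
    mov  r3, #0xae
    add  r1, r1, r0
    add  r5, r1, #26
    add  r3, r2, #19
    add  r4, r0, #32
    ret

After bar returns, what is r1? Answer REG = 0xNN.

REG = 0x6b

prologue: push r3 → mem[0xd3]=0x80, sp=0xd3
prologue: push r4 → mem[0xd2]=0xb9, sp=0xd2
prologue: push r5 → mem[0xd1]=0x24, sp=0xd1
body[0] mov  r3, #0xae → r3=0xae
body[1] add  r1, r1, r0 → r1=0x6b
body[2] add  r5, r1, #26 → r5=0x85
body[3] add  r3, r2, #19 → r3=0x25
body[4] add  r4, r0, #32 → r4=0x2d
epilogue: pop r5=0x24, sp=0xd2
epilogue: pop r4=0xb9, sp=0xd3
epilogue: pop r3=0x80, sp=0xd4
r1 is caller-saved → body value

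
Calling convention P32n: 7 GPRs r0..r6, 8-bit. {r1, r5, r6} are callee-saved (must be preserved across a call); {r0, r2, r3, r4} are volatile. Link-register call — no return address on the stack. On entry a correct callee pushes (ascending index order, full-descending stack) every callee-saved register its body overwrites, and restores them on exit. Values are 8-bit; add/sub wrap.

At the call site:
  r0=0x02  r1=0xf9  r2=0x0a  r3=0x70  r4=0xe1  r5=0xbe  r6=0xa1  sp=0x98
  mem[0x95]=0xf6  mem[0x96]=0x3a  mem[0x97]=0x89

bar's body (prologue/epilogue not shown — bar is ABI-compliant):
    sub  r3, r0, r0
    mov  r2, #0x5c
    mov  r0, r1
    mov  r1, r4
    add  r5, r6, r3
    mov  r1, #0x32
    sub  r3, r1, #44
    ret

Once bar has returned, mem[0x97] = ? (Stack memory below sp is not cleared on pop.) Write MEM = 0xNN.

MEM = 0xf9

prologue: push r1 -> mem[0x97]=0xf9, sp=0x97
prologue: push r5 -> mem[0x96]=0xbe, sp=0x96
body[0] sub  r3, r0, r0 -> r3=0x00
body[1] mov  r2, #0x5c -> r2=0x5c
body[2] mov  r0, r1 -> r0=0xf9
body[3] mov  r1, r4 -> r1=0xe1
body[4] add  r5, r6, r3 -> r5=0xa1
body[5] mov  r1, #0x32 -> r1=0x32
body[6] sub  r3, r1, #44 -> r3=0x06
epilogue: pop r5=0xbe, sp=0x97
epilogue: pop r1=0xf9, sp=0x98
prologue pushed ['r1', 'r5'] at ['0x97', '0x96']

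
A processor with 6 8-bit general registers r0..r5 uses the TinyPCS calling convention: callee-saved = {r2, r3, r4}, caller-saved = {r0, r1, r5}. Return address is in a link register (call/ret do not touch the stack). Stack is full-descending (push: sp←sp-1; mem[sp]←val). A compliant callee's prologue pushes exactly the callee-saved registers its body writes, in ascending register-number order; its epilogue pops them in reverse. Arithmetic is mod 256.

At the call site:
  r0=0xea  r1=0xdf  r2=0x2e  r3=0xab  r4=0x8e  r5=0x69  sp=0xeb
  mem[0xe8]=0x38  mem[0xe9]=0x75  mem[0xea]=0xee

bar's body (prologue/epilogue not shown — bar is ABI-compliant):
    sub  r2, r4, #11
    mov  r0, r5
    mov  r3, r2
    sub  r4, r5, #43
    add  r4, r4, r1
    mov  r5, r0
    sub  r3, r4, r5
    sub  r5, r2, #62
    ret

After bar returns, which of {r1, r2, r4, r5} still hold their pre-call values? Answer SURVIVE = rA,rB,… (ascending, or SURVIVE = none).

SURVIVE = r1,r2,r4

prologue: push r2 -> mem[0xea]=0x2e, sp=0xea
prologue: push r3 -> mem[0xe9]=0xab, sp=0xe9
prologue: push r4 -> mem[0xe8]=0x8e, sp=0xe8
body[0] sub  r2, r4, #11 -> r2=0x83
body[1] mov  r0, r5 -> r0=0x69
body[2] mov  r3, r2 -> r3=0x83
body[3] sub  r4, r5, #43 -> r4=0x3e
body[4] add  r4, r4, r1 -> r4=0x1d
body[5] mov  r5, r0 -> r5=0x69
body[6] sub  r3, r4, r5 -> r3=0xb4
body[7] sub  r5, r2, #62 -> r5=0x45
epilogue: pop r4=0x8e, sp=0xe9
epilogue: pop r3=0xab, sp=0xea
epilogue: pop r2=0x2e, sp=0xeb
r1: caller-saved, written=False
r2: callee-saved, written=True
r4: callee-saved, written=True
r5: caller-saved, written=True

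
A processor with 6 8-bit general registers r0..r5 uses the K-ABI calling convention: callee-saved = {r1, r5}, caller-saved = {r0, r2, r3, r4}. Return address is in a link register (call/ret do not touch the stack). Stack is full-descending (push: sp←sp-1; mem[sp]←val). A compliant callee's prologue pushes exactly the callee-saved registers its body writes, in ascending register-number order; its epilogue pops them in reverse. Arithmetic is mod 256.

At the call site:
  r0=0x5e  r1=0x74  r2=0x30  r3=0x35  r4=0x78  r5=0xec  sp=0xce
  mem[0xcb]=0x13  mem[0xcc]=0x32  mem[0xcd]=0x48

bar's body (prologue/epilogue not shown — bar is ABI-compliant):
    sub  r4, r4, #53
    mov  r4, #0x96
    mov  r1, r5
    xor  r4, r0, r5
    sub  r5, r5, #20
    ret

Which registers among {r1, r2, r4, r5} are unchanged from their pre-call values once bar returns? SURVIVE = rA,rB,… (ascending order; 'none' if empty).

prologue: push r1 → mem[0xcd]=0x74, sp=0xcd
prologue: push r5 → mem[0xcc]=0xec, sp=0xcc
body[0] sub  r4, r4, #53 → r4=0x43
body[1] mov  r4, #0x96 → r4=0x96
body[2] mov  r1, r5 → r1=0xec
body[3] xor  r4, r0, r5 → r4=0xb2
body[4] sub  r5, r5, #20 → r5=0xd8
epilogue: pop r5=0xec, sp=0xcd
epilogue: pop r1=0x74, sp=0xce
r1: callee-saved, written=True
r2: caller-saved, written=False
r4: caller-saved, written=True
r5: callee-saved, written=True

SURVIVE = r1,r2,r5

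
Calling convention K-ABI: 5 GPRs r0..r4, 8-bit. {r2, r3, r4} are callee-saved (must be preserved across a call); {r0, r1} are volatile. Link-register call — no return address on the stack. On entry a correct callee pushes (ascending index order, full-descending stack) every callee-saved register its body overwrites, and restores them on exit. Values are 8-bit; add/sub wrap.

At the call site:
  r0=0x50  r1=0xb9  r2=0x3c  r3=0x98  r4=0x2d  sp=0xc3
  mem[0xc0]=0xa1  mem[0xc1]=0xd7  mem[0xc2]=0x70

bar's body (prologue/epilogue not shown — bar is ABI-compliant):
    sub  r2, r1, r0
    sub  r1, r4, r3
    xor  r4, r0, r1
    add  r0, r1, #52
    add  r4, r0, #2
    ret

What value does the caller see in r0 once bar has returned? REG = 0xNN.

REG = 0xc9

prologue: push r2 -> mem[0xc2]=0x3c, sp=0xc2
prologue: push r4 -> mem[0xc1]=0x2d, sp=0xc1
body[0] sub  r2, r1, r0 -> r2=0x69
body[1] sub  r1, r4, r3 -> r1=0x95
body[2] xor  r4, r0, r1 -> r4=0xc5
body[3] add  r0, r1, #52 -> r0=0xc9
body[4] add  r4, r0, #2 -> r4=0xcb
epilogue: pop r4=0x2d, sp=0xc2
epilogue: pop r2=0x3c, sp=0xc3
r0 is caller-saved -> body value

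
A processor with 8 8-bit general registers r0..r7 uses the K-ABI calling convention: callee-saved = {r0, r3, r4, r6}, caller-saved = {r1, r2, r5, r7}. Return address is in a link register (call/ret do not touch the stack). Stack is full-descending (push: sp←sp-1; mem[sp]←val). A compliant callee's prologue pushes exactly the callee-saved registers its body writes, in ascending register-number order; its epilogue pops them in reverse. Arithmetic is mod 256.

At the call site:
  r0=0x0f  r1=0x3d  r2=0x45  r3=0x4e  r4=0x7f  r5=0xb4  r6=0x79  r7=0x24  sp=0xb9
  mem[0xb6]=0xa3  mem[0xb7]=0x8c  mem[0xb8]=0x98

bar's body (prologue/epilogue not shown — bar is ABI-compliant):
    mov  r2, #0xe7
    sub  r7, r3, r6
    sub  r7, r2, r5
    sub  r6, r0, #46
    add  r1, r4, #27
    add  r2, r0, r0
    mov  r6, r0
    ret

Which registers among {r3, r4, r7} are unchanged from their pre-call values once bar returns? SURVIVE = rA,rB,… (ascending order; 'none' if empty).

prologue: push r6 -> mem[0xb8]=0x79, sp=0xb8
body[0] mov  r2, #0xe7 -> r2=0xe7
body[1] sub  r7, r3, r6 -> r7=0xd5
body[2] sub  r7, r2, r5 -> r7=0x33
body[3] sub  r6, r0, #46 -> r6=0xe1
body[4] add  r1, r4, #27 -> r1=0x9a
body[5] add  r2, r0, r0 -> r2=0x1e
body[6] mov  r6, r0 -> r6=0x0f
epilogue: pop r6=0x79, sp=0xb9
r3: callee-saved, written=False
r4: callee-saved, written=False
r7: caller-saved, written=True

SURVIVE = r3,r4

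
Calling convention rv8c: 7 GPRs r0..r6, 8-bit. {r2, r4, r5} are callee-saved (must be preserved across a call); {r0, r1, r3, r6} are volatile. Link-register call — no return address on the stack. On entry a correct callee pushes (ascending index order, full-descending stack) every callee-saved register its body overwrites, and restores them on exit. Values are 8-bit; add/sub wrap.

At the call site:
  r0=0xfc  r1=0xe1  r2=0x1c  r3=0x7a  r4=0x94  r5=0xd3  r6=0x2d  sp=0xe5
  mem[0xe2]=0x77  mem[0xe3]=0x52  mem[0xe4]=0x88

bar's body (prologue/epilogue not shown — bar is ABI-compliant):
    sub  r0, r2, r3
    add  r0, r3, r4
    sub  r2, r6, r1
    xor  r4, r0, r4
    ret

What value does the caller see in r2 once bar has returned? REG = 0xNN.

REG = 0x1c

prologue: push r2 → mem[0xe4]=0x1c, sp=0xe4
prologue: push r4 → mem[0xe3]=0x94, sp=0xe3
body[0] sub  r0, r2, r3 → r0=0xa2
body[1] add  r0, r3, r4 → r0=0x0e
body[2] sub  r2, r6, r1 → r2=0x4c
body[3] xor  r4, r0, r4 → r4=0x9a
epilogue: pop r4=0x94, sp=0xe4
epilogue: pop r2=0x1c, sp=0xe5
r2 is callee-saved → restored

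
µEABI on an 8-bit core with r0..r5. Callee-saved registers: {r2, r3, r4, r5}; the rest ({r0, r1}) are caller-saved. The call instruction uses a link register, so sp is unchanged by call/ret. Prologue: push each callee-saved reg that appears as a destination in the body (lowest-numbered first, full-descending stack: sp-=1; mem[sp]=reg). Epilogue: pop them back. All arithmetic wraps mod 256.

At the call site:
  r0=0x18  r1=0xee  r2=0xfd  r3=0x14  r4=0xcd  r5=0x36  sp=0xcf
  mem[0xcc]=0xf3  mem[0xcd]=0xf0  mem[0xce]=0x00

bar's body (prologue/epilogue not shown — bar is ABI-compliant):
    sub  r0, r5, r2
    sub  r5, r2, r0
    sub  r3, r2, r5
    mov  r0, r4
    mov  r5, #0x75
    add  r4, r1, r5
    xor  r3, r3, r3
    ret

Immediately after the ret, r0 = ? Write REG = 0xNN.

REG = 0xcd

prologue: push r3 -> mem[0xce]=0x14, sp=0xce
prologue: push r4 -> mem[0xcd]=0xcd, sp=0xcd
prologue: push r5 -> mem[0xcc]=0x36, sp=0xcc
body[0] sub  r0, r5, r2 -> r0=0x39
body[1] sub  r5, r2, r0 -> r5=0xc4
body[2] sub  r3, r2, r5 -> r3=0x39
body[3] mov  r0, r4 -> r0=0xcd
body[4] mov  r5, #0x75 -> r5=0x75
body[5] add  r4, r1, r5 -> r4=0x63
body[6] xor  r3, r3, r3 -> r3=0x00
epilogue: pop r5=0x36, sp=0xcd
epilogue: pop r4=0xcd, sp=0xce
epilogue: pop r3=0x14, sp=0xcf
r0 is caller-saved -> body value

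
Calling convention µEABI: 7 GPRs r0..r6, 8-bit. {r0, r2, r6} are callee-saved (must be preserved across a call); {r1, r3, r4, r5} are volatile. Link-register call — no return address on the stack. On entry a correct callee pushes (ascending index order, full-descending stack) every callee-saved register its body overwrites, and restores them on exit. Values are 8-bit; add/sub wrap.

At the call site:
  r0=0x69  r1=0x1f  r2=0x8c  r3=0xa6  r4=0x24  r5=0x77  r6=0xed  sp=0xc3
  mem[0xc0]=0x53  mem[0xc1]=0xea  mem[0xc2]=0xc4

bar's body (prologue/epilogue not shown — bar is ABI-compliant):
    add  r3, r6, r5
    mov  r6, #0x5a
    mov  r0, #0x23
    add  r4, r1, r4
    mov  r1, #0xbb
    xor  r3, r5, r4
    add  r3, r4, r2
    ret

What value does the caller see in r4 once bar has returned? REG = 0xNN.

REG = 0x43

prologue: push r0 -> mem[0xc2]=0x69, sp=0xc2
prologue: push r6 -> mem[0xc1]=0xed, sp=0xc1
body[0] add  r3, r6, r5 -> r3=0x64
body[1] mov  r6, #0x5a -> r6=0x5a
body[2] mov  r0, #0x23 -> r0=0x23
body[3] add  r4, r1, r4 -> r4=0x43
body[4] mov  r1, #0xbb -> r1=0xbb
body[5] xor  r3, r5, r4 -> r3=0x34
body[6] add  r3, r4, r2 -> r3=0xcf
epilogue: pop r6=0xed, sp=0xc2
epilogue: pop r0=0x69, sp=0xc3
r4 is caller-saved -> body value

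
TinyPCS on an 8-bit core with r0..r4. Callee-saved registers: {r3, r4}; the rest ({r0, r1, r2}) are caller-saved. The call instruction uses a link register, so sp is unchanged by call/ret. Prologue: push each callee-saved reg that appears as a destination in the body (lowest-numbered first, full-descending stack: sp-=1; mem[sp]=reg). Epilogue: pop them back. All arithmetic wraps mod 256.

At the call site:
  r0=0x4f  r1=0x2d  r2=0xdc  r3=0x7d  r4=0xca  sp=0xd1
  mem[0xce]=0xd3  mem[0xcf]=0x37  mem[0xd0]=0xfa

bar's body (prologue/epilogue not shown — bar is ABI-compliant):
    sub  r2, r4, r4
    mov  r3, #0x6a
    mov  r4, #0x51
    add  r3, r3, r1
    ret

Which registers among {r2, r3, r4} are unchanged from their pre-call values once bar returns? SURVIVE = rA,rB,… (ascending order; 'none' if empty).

prologue: push r3 → mem[0xd0]=0x7d, sp=0xd0
prologue: push r4 → mem[0xcf]=0xca, sp=0xcf
body[0] sub  r2, r4, r4 → r2=0x00
body[1] mov  r3, #0x6a → r3=0x6a
body[2] mov  r4, #0x51 → r4=0x51
body[3] add  r3, r3, r1 → r3=0x97
epilogue: pop r4=0xca, sp=0xd0
epilogue: pop r3=0x7d, sp=0xd1
r2: caller-saved, written=True
r3: callee-saved, written=True
r4: callee-saved, written=True

SURVIVE = r3,r4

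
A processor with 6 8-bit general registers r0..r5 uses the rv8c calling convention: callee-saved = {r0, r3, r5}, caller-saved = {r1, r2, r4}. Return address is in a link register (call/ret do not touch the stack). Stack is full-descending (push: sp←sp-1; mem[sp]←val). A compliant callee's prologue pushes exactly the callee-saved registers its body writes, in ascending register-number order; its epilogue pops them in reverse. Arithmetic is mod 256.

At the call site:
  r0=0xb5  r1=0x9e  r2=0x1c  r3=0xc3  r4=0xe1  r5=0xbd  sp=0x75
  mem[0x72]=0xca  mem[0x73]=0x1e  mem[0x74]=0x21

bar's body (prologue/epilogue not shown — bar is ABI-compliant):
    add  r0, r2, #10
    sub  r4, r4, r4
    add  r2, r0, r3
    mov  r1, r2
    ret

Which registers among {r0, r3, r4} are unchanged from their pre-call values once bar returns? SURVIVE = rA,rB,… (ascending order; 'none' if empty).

SURVIVE = r0,r3

prologue: push r0 -> mem[0x74]=0xb5, sp=0x74
body[0] add  r0, r2, #10 -> r0=0x26
body[1] sub  r4, r4, r4 -> r4=0x00
body[2] add  r2, r0, r3 -> r2=0xe9
body[3] mov  r1, r2 -> r1=0xe9
epilogue: pop r0=0xb5, sp=0x75
r0: callee-saved, written=True
r3: callee-saved, written=False
r4: caller-saved, written=True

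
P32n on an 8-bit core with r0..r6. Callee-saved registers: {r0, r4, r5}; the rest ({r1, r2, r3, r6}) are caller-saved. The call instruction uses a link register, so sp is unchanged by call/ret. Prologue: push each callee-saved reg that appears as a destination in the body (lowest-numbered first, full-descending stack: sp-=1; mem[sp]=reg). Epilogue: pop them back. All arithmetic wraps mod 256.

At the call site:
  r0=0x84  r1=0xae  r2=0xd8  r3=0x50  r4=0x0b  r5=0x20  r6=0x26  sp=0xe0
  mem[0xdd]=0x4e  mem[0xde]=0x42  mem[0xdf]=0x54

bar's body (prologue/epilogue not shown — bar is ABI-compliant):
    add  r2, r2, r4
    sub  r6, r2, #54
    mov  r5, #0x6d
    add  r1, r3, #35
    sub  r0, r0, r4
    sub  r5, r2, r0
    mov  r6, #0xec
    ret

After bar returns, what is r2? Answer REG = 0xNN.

prologue: push r0 → mem[0xdf]=0x84, sp=0xdf
prologue: push r5 → mem[0xde]=0x20, sp=0xde
body[0] add  r2, r2, r4 → r2=0xe3
body[1] sub  r6, r2, #54 → r6=0xad
body[2] mov  r5, #0x6d → r5=0x6d
body[3] add  r1, r3, #35 → r1=0x73
body[4] sub  r0, r0, r4 → r0=0x79
body[5] sub  r5, r2, r0 → r5=0x6a
body[6] mov  r6, #0xec → r6=0xec
epilogue: pop r5=0x20, sp=0xdf
epilogue: pop r0=0x84, sp=0xe0
r2 is caller-saved → body value

REG = 0xe3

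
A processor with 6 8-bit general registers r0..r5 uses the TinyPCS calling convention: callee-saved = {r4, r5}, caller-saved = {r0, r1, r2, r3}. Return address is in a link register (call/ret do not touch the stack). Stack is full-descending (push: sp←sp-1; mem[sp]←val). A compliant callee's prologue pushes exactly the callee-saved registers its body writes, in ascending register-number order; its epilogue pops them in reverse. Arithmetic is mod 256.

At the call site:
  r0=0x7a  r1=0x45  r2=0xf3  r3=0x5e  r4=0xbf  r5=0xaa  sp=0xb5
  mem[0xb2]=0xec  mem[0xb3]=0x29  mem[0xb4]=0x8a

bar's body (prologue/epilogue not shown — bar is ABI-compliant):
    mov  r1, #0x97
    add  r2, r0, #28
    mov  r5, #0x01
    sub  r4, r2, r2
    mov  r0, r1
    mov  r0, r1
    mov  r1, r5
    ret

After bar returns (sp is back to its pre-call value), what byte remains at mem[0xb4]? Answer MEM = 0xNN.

prologue: push r4 -> mem[0xb4]=0xbf, sp=0xb4
prologue: push r5 -> mem[0xb3]=0xaa, sp=0xb3
body[0] mov  r1, #0x97 -> r1=0x97
body[1] add  r2, r0, #28 -> r2=0x96
body[2] mov  r5, #0x01 -> r5=0x01
body[3] sub  r4, r2, r2 -> r4=0x00
body[4] mov  r0, r1 -> r0=0x97
body[5] mov  r0, r1 -> r0=0x97
body[6] mov  r1, r5 -> r1=0x01
epilogue: pop r5=0xaa, sp=0xb4
epilogue: pop r4=0xbf, sp=0xb5
prologue pushed ['r4', 'r5'] at ['0xb4', '0xb3']

MEM = 0xbf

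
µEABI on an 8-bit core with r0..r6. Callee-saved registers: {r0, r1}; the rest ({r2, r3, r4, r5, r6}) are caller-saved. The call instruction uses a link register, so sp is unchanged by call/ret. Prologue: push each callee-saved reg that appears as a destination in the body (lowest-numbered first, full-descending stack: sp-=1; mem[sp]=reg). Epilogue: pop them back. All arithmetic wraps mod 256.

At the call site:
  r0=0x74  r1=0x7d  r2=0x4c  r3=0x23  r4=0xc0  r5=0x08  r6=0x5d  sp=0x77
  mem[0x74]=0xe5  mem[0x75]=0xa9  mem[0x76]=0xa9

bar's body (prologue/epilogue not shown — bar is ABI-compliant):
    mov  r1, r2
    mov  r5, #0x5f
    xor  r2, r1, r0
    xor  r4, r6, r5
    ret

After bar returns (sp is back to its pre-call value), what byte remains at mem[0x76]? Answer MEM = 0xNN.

prologue: push r1 → mem[0x76]=0x7d, sp=0x76
body[0] mov  r1, r2 → r1=0x4c
body[1] mov  r5, #0x5f → r5=0x5f
body[2] xor  r2, r1, r0 → r2=0x38
body[3] xor  r4, r6, r5 → r4=0x02
epilogue: pop r1=0x7d, sp=0x77
prologue pushed ['r1'] at ['0x76']

MEM = 0x7d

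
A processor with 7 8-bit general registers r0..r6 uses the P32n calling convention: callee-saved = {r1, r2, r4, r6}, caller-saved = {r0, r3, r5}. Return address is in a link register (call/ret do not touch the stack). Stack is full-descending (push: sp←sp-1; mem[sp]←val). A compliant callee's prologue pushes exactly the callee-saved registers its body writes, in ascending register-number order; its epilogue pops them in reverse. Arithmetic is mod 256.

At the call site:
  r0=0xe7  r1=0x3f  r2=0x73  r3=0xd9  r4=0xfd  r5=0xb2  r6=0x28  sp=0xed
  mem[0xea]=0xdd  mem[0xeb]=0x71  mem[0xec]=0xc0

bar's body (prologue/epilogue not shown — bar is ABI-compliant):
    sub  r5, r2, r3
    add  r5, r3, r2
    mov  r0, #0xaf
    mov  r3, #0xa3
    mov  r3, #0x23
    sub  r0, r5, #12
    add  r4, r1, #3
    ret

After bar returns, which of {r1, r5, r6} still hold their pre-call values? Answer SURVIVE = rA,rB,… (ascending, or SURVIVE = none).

SURVIVE = r1,r6

prologue: push r4 -> mem[0xec]=0xfd, sp=0xec
body[0] sub  r5, r2, r3 -> r5=0x9a
body[1] add  r5, r3, r2 -> r5=0x4c
body[2] mov  r0, #0xaf -> r0=0xaf
body[3] mov  r3, #0xa3 -> r3=0xa3
body[4] mov  r3, #0x23 -> r3=0x23
body[5] sub  r0, r5, #12 -> r0=0x40
body[6] add  r4, r1, #3 -> r4=0x42
epilogue: pop r4=0xfd, sp=0xed
r1: callee-saved, written=False
r5: caller-saved, written=True
r6: callee-saved, written=False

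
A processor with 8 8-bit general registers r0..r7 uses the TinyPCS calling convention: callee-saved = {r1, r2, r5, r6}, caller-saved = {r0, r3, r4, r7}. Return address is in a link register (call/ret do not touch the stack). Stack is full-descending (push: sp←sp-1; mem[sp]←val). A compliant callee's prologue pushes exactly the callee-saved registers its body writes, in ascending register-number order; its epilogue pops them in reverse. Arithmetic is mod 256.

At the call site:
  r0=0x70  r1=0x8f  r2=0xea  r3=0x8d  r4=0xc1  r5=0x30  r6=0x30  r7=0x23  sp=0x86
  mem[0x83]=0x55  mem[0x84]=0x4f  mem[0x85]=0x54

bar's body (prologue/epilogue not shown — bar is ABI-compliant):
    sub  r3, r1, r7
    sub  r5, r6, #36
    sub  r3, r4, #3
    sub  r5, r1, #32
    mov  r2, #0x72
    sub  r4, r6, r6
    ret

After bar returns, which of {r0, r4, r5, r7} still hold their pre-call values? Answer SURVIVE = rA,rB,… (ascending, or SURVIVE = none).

prologue: push r2 -> mem[0x85]=0xea, sp=0x85
prologue: push r5 -> mem[0x84]=0x30, sp=0x84
body[0] sub  r3, r1, r7 -> r3=0x6c
body[1] sub  r5, r6, #36 -> r5=0x0c
body[2] sub  r3, r4, #3 -> r3=0xbe
body[3] sub  r5, r1, #32 -> r5=0x6f
body[4] mov  r2, #0x72 -> r2=0x72
body[5] sub  r4, r6, r6 -> r4=0x00
epilogue: pop r5=0x30, sp=0x85
epilogue: pop r2=0xea, sp=0x86
r0: caller-saved, written=False
r4: caller-saved, written=True
r5: callee-saved, written=True
r7: caller-saved, written=False

SURVIVE = r0,r5,r7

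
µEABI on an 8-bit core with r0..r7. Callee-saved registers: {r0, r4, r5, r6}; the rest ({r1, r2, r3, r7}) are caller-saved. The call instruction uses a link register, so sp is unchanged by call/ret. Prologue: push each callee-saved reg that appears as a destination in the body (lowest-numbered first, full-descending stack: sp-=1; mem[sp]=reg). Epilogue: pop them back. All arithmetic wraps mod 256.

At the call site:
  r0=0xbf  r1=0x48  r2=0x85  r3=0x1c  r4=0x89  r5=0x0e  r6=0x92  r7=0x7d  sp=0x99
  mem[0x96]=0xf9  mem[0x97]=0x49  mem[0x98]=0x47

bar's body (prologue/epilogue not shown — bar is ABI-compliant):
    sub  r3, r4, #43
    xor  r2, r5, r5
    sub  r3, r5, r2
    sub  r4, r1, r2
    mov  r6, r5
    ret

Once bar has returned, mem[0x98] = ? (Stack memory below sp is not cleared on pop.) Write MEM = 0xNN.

prologue: push r4 -> mem[0x98]=0x89, sp=0x98
prologue: push r6 -> mem[0x97]=0x92, sp=0x97
body[0] sub  r3, r4, #43 -> r3=0x5e
body[1] xor  r2, r5, r5 -> r2=0x00
body[2] sub  r3, r5, r2 -> r3=0x0e
body[3] sub  r4, r1, r2 -> r4=0x48
body[4] mov  r6, r5 -> r6=0x0e
epilogue: pop r6=0x92, sp=0x98
epilogue: pop r4=0x89, sp=0x99
prologue pushed ['r4', 'r6'] at ['0x98', '0x97']

MEM = 0x89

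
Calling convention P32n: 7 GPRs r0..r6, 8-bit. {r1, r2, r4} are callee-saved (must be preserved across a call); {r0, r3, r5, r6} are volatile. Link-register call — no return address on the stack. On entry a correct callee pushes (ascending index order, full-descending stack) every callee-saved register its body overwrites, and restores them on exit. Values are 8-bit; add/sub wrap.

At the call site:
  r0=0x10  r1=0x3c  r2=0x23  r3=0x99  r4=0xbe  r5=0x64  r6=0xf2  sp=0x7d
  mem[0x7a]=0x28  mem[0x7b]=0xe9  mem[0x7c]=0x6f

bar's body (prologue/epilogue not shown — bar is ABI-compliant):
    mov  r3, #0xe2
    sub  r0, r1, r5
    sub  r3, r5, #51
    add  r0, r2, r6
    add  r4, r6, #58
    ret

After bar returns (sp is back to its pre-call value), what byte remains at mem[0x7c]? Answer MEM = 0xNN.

prologue: push r4 -> mem[0x7c]=0xbe, sp=0x7c
body[0] mov  r3, #0xe2 -> r3=0xe2
body[1] sub  r0, r1, r5 -> r0=0xd8
body[2] sub  r3, r5, #51 -> r3=0x31
body[3] add  r0, r2, r6 -> r0=0x15
body[4] add  r4, r6, #58 -> r4=0x2c
epilogue: pop r4=0xbe, sp=0x7d
prologue pushed ['r4'] at ['0x7c']

MEM = 0xbe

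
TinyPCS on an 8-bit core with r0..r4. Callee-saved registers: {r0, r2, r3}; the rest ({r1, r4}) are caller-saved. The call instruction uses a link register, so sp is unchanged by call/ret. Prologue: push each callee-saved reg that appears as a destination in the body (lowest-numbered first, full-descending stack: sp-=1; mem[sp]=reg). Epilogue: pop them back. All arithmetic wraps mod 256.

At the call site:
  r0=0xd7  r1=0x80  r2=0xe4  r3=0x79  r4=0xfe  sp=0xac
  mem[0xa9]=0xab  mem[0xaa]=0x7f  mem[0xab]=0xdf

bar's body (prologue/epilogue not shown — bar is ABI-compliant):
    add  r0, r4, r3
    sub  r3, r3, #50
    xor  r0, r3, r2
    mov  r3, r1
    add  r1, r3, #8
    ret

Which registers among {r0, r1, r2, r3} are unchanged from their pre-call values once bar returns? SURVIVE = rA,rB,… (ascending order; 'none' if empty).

prologue: push r0 → mem[0xab]=0xd7, sp=0xab
prologue: push r3 → mem[0xaa]=0x79, sp=0xaa
body[0] add  r0, r4, r3 → r0=0x77
body[1] sub  r3, r3, #50 → r3=0x47
body[2] xor  r0, r3, r2 → r0=0xa3
body[3] mov  r3, r1 → r3=0x80
body[4] add  r1, r3, #8 → r1=0x88
epilogue: pop r3=0x79, sp=0xab
epilogue: pop r0=0xd7, sp=0xac
r0: callee-saved, written=True
r1: caller-saved, written=True
r2: callee-saved, written=False
r3: callee-saved, written=True

SURVIVE = r0,r2,r3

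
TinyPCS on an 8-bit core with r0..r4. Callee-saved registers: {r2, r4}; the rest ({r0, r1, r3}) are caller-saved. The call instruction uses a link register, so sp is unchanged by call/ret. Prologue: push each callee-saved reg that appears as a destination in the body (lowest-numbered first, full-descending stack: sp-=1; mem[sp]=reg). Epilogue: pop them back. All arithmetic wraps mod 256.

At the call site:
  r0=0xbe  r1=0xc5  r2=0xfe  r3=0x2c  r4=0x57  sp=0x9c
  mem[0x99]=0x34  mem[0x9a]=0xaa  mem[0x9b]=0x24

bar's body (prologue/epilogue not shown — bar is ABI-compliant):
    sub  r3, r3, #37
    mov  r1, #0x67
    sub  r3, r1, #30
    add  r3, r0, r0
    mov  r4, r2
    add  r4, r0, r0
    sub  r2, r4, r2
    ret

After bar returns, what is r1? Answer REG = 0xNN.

prologue: push r2 -> mem[0x9b]=0xfe, sp=0x9b
prologue: push r4 -> mem[0x9a]=0x57, sp=0x9a
body[0] sub  r3, r3, #37 -> r3=0x07
body[1] mov  r1, #0x67 -> r1=0x67
body[2] sub  r3, r1, #30 -> r3=0x49
body[3] add  r3, r0, r0 -> r3=0x7c
body[4] mov  r4, r2 -> r4=0xfe
body[5] add  r4, r0, r0 -> r4=0x7c
body[6] sub  r2, r4, r2 -> r2=0x7e
epilogue: pop r4=0x57, sp=0x9b
epilogue: pop r2=0xfe, sp=0x9c
r1 is caller-saved -> body value

REG = 0x67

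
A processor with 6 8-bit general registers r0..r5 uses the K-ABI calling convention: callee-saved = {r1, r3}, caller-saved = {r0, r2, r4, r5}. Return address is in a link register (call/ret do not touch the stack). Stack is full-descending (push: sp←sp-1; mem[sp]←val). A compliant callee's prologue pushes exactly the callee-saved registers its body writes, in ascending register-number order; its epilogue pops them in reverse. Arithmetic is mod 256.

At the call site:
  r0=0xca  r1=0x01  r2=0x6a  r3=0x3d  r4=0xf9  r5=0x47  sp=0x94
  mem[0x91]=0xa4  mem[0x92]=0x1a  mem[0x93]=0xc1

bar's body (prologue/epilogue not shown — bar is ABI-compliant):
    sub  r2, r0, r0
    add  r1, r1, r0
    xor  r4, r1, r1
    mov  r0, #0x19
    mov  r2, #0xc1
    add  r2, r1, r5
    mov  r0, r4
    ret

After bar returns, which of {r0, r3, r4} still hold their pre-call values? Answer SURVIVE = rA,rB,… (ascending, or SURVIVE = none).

prologue: push r1 -> mem[0x93]=0x01, sp=0x93
body[0] sub  r2, r0, r0 -> r2=0x00
body[1] add  r1, r1, r0 -> r1=0xcb
body[2] xor  r4, r1, r1 -> r4=0x00
body[3] mov  r0, #0x19 -> r0=0x19
body[4] mov  r2, #0xc1 -> r2=0xc1
body[5] add  r2, r1, r5 -> r2=0x12
body[6] mov  r0, r4 -> r0=0x00
epilogue: pop r1=0x01, sp=0x94
r0: caller-saved, written=True
r3: callee-saved, written=False
r4: caller-saved, written=True

SURVIVE = r3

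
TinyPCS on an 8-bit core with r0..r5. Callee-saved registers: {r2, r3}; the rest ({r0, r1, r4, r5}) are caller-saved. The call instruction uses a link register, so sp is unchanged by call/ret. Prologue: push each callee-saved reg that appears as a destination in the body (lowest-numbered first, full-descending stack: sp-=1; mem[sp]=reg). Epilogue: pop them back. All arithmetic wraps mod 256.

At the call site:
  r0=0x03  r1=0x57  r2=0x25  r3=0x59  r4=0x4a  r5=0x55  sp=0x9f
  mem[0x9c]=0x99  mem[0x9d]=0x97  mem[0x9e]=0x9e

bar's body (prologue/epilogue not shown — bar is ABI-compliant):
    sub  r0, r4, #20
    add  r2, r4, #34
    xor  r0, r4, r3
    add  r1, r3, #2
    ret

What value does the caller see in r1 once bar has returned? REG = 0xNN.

prologue: push r2 -> mem[0x9e]=0x25, sp=0x9e
body[0] sub  r0, r4, #20 -> r0=0x36
body[1] add  r2, r4, #34 -> r2=0x6c
body[2] xor  r0, r4, r3 -> r0=0x13
body[3] add  r1, r3, #2 -> r1=0x5b
epilogue: pop r2=0x25, sp=0x9f
r1 is caller-saved -> body value

REG = 0x5b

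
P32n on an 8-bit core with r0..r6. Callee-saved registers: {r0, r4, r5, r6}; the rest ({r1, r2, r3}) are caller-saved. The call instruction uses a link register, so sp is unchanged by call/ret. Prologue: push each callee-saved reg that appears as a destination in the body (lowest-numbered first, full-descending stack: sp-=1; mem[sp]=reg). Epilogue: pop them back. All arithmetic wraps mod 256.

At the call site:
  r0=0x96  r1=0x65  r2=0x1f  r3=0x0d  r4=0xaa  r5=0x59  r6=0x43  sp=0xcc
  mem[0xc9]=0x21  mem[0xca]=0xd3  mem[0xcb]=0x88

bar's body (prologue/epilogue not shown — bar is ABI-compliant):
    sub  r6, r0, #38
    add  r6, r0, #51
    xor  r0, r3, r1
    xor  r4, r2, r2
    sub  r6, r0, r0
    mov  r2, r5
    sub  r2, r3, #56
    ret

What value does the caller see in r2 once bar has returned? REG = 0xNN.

REG = 0xd5

prologue: push r0 → mem[0xcb]=0x96, sp=0xcb
prologue: push r4 → mem[0xca]=0xaa, sp=0xca
prologue: push r6 → mem[0xc9]=0x43, sp=0xc9
body[0] sub  r6, r0, #38 → r6=0x70
body[1] add  r6, r0, #51 → r6=0xc9
body[2] xor  r0, r3, r1 → r0=0x68
body[3] xor  r4, r2, r2 → r4=0x00
body[4] sub  r6, r0, r0 → r6=0x00
body[5] mov  r2, r5 → r2=0x59
body[6] sub  r2, r3, #56 → r2=0xd5
epilogue: pop r6=0x43, sp=0xca
epilogue: pop r4=0xaa, sp=0xcb
epilogue: pop r0=0x96, sp=0xcc
r2 is caller-saved → body value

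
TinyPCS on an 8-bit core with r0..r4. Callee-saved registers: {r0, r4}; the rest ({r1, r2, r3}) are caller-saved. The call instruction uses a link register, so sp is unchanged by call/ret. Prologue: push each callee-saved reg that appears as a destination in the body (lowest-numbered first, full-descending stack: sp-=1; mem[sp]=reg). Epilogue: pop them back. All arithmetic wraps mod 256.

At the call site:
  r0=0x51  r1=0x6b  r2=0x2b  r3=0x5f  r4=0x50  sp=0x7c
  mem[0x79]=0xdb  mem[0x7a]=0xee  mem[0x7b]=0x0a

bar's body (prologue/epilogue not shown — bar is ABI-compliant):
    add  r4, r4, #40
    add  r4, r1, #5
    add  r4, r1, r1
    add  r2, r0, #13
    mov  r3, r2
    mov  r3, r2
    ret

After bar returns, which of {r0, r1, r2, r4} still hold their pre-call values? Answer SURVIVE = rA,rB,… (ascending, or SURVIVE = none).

prologue: push r4 -> mem[0x7b]=0x50, sp=0x7b
body[0] add  r4, r4, #40 -> r4=0x78
body[1] add  r4, r1, #5 -> r4=0x70
body[2] add  r4, r1, r1 -> r4=0xd6
body[3] add  r2, r0, #13 -> r2=0x5e
body[4] mov  r3, r2 -> r3=0x5e
body[5] mov  r3, r2 -> r3=0x5e
epilogue: pop r4=0x50, sp=0x7c
r0: callee-saved, written=False
r1: caller-saved, written=False
r2: caller-saved, written=True
r4: callee-saved, written=True

SURVIVE = r0,r1,r4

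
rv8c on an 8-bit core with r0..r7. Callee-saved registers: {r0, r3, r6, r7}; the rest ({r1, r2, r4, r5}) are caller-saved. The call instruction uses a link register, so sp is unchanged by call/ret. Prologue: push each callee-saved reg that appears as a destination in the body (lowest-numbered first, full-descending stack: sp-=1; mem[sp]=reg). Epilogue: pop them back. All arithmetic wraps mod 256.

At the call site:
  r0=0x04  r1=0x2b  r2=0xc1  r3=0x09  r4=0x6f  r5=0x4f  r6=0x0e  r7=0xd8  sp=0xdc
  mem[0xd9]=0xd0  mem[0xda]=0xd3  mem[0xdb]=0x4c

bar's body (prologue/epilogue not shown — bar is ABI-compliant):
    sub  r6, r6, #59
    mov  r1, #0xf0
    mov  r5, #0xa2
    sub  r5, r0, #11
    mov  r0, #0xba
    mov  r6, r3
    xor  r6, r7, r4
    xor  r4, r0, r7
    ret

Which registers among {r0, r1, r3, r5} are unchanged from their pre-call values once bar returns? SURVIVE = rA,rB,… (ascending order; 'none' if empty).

prologue: push r0 -> mem[0xdb]=0x04, sp=0xdb
prologue: push r6 -> mem[0xda]=0x0e, sp=0xda
body[0] sub  r6, r6, #59 -> r6=0xd3
body[1] mov  r1, #0xf0 -> r1=0xf0
body[2] mov  r5, #0xa2 -> r5=0xa2
body[3] sub  r5, r0, #11 -> r5=0xf9
body[4] mov  r0, #0xba -> r0=0xba
body[5] mov  r6, r3 -> r6=0x09
body[6] xor  r6, r7, r4 -> r6=0xb7
body[7] xor  r4, r0, r7 -> r4=0x62
epilogue: pop r6=0x0e, sp=0xdb
epilogue: pop r0=0x04, sp=0xdc
r0: callee-saved, written=True
r1: caller-saved, written=True
r3: callee-saved, written=False
r5: caller-saved, written=True

SURVIVE = r0,r3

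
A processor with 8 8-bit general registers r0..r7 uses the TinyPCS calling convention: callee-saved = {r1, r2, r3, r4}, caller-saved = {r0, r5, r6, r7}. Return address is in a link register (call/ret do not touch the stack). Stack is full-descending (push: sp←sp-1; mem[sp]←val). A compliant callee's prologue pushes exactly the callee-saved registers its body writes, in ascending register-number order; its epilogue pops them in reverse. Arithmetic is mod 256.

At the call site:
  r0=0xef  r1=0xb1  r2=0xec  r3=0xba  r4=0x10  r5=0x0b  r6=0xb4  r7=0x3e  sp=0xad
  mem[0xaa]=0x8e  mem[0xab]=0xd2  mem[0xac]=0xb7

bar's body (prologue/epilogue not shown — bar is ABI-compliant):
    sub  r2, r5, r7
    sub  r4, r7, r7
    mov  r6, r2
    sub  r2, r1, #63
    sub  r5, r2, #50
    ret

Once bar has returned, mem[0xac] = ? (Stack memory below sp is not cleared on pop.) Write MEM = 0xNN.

prologue: push r2 -> mem[0xac]=0xec, sp=0xac
prologue: push r4 -> mem[0xab]=0x10, sp=0xab
body[0] sub  r2, r5, r7 -> r2=0xcd
body[1] sub  r4, r7, r7 -> r4=0x00
body[2] mov  r6, r2 -> r6=0xcd
body[3] sub  r2, r1, #63 -> r2=0x72
body[4] sub  r5, r2, #50 -> r5=0x40
epilogue: pop r4=0x10, sp=0xac
epilogue: pop r2=0xec, sp=0xad
prologue pushed ['r2', 'r4'] at ['0xac', '0xab']

MEM = 0xec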